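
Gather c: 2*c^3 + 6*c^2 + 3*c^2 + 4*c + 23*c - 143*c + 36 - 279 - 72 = 2*c^3 + 9*c^2 - 116*c - 315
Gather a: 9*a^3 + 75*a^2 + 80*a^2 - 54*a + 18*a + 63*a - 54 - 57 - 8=9*a^3 + 155*a^2 + 27*a - 119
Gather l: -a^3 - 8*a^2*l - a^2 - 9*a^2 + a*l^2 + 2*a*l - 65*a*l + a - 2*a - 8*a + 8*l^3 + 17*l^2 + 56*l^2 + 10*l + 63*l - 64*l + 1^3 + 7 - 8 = -a^3 - 10*a^2 - 9*a + 8*l^3 + l^2*(a + 73) + l*(-8*a^2 - 63*a + 9)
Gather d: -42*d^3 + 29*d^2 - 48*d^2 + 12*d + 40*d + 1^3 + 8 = -42*d^3 - 19*d^2 + 52*d + 9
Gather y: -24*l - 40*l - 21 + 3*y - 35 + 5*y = -64*l + 8*y - 56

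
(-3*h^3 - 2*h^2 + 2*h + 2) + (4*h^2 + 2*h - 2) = -3*h^3 + 2*h^2 + 4*h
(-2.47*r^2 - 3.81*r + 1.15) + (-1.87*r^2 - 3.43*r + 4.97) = -4.34*r^2 - 7.24*r + 6.12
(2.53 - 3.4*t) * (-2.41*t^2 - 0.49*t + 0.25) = 8.194*t^3 - 4.4313*t^2 - 2.0897*t + 0.6325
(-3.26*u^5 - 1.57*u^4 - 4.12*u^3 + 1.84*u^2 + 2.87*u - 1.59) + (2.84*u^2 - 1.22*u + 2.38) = -3.26*u^5 - 1.57*u^4 - 4.12*u^3 + 4.68*u^2 + 1.65*u + 0.79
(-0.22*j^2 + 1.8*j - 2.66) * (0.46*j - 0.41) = -0.1012*j^3 + 0.9182*j^2 - 1.9616*j + 1.0906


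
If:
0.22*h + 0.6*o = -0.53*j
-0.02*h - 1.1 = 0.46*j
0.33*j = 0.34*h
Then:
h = -2.23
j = -2.29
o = 2.84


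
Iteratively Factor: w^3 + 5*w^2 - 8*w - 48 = (w + 4)*(w^2 + w - 12) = (w - 3)*(w + 4)*(w + 4)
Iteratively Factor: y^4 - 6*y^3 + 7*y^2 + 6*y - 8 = (y - 4)*(y^3 - 2*y^2 - y + 2) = (y - 4)*(y - 2)*(y^2 - 1) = (y - 4)*(y - 2)*(y + 1)*(y - 1)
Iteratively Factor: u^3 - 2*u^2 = (u)*(u^2 - 2*u) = u^2*(u - 2)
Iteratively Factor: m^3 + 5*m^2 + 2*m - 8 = (m + 4)*(m^2 + m - 2) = (m - 1)*(m + 4)*(m + 2)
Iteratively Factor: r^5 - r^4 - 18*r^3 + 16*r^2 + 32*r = (r - 4)*(r^4 + 3*r^3 - 6*r^2 - 8*r) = (r - 4)*(r + 1)*(r^3 + 2*r^2 - 8*r) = (r - 4)*(r + 1)*(r + 4)*(r^2 - 2*r) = r*(r - 4)*(r + 1)*(r + 4)*(r - 2)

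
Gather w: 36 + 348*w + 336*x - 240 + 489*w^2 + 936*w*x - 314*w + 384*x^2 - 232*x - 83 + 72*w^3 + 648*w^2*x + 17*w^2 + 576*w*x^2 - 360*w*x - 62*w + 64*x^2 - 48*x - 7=72*w^3 + w^2*(648*x + 506) + w*(576*x^2 + 576*x - 28) + 448*x^2 + 56*x - 294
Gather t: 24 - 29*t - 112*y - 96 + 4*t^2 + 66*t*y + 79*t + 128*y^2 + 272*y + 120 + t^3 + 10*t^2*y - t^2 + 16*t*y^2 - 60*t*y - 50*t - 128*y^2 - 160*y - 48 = t^3 + t^2*(10*y + 3) + t*(16*y^2 + 6*y)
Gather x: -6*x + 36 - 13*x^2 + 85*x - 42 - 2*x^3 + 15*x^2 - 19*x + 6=-2*x^3 + 2*x^2 + 60*x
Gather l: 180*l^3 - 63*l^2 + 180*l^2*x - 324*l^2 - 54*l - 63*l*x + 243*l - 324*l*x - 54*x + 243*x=180*l^3 + l^2*(180*x - 387) + l*(189 - 387*x) + 189*x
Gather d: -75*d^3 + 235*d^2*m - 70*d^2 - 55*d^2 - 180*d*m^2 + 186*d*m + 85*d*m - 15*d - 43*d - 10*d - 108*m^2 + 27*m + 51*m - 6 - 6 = -75*d^3 + d^2*(235*m - 125) + d*(-180*m^2 + 271*m - 68) - 108*m^2 + 78*m - 12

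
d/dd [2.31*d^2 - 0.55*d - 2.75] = 4.62*d - 0.55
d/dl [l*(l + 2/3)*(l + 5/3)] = 3*l^2 + 14*l/3 + 10/9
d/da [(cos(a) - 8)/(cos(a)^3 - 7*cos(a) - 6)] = (3*cos(a)/2 - 12*cos(2*a) + cos(3*a)/2 + 50)*sin(a)/(-cos(a)^3 + 7*cos(a) + 6)^2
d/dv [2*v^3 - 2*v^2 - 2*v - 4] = 6*v^2 - 4*v - 2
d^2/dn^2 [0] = 0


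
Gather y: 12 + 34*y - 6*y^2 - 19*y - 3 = -6*y^2 + 15*y + 9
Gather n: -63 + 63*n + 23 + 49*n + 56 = 112*n + 16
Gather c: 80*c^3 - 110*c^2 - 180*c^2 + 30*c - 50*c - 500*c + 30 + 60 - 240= 80*c^3 - 290*c^2 - 520*c - 150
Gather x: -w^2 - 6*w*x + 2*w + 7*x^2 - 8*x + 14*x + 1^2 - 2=-w^2 + 2*w + 7*x^2 + x*(6 - 6*w) - 1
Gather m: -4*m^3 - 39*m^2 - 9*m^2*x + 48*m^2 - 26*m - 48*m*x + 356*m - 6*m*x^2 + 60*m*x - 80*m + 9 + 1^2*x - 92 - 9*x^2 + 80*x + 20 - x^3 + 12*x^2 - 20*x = -4*m^3 + m^2*(9 - 9*x) + m*(-6*x^2 + 12*x + 250) - x^3 + 3*x^2 + 61*x - 63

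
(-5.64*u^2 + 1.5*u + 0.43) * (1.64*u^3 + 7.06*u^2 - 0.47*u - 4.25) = -9.2496*u^5 - 37.3584*u^4 + 13.946*u^3 + 26.3008*u^2 - 6.5771*u - 1.8275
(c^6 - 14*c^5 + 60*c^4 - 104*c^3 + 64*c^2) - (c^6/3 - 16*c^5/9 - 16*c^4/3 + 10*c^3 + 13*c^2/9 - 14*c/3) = 2*c^6/3 - 110*c^5/9 + 196*c^4/3 - 114*c^3 + 563*c^2/9 + 14*c/3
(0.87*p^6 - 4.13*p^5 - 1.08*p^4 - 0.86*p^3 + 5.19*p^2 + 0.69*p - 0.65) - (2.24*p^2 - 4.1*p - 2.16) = 0.87*p^6 - 4.13*p^5 - 1.08*p^4 - 0.86*p^3 + 2.95*p^2 + 4.79*p + 1.51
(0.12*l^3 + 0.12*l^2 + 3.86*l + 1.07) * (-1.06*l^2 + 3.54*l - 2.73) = -0.1272*l^5 + 0.2976*l^4 - 3.9944*l^3 + 12.2026*l^2 - 6.75*l - 2.9211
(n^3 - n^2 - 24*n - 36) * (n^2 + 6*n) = n^5 + 5*n^4 - 30*n^3 - 180*n^2 - 216*n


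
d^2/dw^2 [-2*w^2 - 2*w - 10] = -4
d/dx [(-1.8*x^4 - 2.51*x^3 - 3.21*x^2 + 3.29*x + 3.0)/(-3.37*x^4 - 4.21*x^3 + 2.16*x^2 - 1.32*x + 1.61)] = (-0.880699999999997*x^6 - 29.4114*x^5 + 21.4542*x^4 + 63.1762*x^3 + 22.8975*x^2 - 23.2962*x + 9.2569)/(11.3569*x^8 + 28.3754*x^7 + 3.1657*x^6 - 9.2904*x^5 + 4.9286*x^4 - 19.2586*x^3 + 8.6976*x^2 - 4.2504*x + 2.5921)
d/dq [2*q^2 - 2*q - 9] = 4*q - 2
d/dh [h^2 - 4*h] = 2*h - 4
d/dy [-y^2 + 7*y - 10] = 7 - 2*y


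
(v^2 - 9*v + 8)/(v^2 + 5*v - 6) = (v - 8)/(v + 6)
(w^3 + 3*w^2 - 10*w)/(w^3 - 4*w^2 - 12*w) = (-w^2 - 3*w + 10)/(-w^2 + 4*w + 12)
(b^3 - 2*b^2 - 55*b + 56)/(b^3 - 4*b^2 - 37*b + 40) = (b + 7)/(b + 5)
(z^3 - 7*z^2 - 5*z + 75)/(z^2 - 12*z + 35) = (z^2 - 2*z - 15)/(z - 7)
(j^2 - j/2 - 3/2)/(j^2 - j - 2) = (j - 3/2)/(j - 2)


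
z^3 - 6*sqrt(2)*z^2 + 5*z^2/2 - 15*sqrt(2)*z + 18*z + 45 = (z + 5/2)*(z - 3*sqrt(2))^2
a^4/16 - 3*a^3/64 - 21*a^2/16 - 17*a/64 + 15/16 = (a/4 + 1/4)*(a/4 + 1)*(a - 5)*(a - 3/4)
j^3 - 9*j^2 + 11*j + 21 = (j - 7)*(j - 3)*(j + 1)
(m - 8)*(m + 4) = m^2 - 4*m - 32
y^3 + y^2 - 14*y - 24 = (y - 4)*(y + 2)*(y + 3)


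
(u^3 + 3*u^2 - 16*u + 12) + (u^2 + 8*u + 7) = u^3 + 4*u^2 - 8*u + 19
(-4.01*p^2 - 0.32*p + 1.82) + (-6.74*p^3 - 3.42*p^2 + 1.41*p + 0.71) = -6.74*p^3 - 7.43*p^2 + 1.09*p + 2.53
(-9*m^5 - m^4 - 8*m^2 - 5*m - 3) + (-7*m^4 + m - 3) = -9*m^5 - 8*m^4 - 8*m^2 - 4*m - 6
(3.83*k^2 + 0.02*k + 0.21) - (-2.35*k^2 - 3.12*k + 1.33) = 6.18*k^2 + 3.14*k - 1.12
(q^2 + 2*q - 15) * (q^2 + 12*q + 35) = q^4 + 14*q^3 + 44*q^2 - 110*q - 525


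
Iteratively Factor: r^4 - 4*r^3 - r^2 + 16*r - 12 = (r - 2)*(r^3 - 2*r^2 - 5*r + 6) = (r - 2)*(r - 1)*(r^2 - r - 6) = (r - 2)*(r - 1)*(r + 2)*(r - 3)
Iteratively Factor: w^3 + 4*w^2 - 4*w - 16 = (w + 2)*(w^2 + 2*w - 8) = (w + 2)*(w + 4)*(w - 2)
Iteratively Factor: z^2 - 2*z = (z)*(z - 2)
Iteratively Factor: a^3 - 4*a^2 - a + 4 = (a - 4)*(a^2 - 1) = (a - 4)*(a - 1)*(a + 1)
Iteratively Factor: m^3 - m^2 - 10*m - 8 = (m + 2)*(m^2 - 3*m - 4) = (m - 4)*(m + 2)*(m + 1)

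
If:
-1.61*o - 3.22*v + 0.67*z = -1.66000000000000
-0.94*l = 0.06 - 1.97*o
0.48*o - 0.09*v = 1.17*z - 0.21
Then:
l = 4.74527176272914*z - 0.71691366648417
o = 2.2642413487134*z - 0.311623779946761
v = 0.67133984028394 - 0.924046140195208*z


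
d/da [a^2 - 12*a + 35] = 2*a - 12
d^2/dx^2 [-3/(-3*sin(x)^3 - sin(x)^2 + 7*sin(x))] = 3*(-81*sin(x)^3 - 33*sin(x)^2 + 146*sin(x) + 69 - 169/sin(x) - 42/sin(x)^2 + 98/sin(x)^3)/(3*sin(x)^2 + sin(x) - 7)^3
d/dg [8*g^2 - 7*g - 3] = 16*g - 7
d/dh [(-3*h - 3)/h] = 3/h^2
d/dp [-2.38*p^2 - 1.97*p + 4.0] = -4.76*p - 1.97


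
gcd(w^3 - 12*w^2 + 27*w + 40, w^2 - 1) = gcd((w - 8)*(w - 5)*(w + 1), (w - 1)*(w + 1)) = w + 1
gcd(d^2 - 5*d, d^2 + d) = d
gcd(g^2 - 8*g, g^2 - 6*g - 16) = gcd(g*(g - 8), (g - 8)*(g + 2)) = g - 8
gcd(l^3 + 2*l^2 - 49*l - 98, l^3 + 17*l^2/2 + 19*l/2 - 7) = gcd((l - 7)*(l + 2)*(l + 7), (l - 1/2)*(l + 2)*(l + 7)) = l^2 + 9*l + 14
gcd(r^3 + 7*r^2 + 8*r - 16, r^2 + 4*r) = r + 4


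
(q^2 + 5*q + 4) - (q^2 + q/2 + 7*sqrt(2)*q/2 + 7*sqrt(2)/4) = -7*sqrt(2)*q/2 + 9*q/2 - 7*sqrt(2)/4 + 4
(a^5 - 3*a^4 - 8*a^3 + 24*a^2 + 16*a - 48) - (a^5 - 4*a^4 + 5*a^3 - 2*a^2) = a^4 - 13*a^3 + 26*a^2 + 16*a - 48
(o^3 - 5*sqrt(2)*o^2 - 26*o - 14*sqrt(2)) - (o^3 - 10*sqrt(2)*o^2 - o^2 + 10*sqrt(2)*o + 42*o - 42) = o^2 + 5*sqrt(2)*o^2 - 68*o - 10*sqrt(2)*o - 14*sqrt(2) + 42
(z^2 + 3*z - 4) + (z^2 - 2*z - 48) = 2*z^2 + z - 52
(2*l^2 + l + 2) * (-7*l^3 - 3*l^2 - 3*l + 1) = -14*l^5 - 13*l^4 - 23*l^3 - 7*l^2 - 5*l + 2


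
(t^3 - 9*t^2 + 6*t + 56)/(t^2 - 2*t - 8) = t - 7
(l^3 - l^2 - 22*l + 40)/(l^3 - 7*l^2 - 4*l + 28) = (l^2 + l - 20)/(l^2 - 5*l - 14)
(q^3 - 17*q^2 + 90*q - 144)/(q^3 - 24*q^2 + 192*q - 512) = (q^2 - 9*q + 18)/(q^2 - 16*q + 64)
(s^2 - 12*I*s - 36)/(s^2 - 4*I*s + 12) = (s - 6*I)/(s + 2*I)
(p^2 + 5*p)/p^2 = (p + 5)/p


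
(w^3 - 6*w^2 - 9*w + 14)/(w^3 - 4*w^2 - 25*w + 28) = (w + 2)/(w + 4)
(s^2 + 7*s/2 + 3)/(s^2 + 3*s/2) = (s + 2)/s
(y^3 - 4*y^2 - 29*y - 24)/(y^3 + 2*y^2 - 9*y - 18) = (y^2 - 7*y - 8)/(y^2 - y - 6)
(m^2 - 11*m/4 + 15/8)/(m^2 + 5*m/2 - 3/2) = (8*m^2 - 22*m + 15)/(4*(2*m^2 + 5*m - 3))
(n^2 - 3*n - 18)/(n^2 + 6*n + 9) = (n - 6)/(n + 3)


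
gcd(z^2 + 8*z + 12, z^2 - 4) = z + 2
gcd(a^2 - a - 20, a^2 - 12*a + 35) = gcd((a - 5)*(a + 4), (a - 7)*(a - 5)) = a - 5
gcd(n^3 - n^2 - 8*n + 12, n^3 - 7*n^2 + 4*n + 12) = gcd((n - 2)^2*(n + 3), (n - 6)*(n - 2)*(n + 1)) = n - 2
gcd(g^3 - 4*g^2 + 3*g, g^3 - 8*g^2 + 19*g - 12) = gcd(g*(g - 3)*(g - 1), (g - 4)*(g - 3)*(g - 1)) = g^2 - 4*g + 3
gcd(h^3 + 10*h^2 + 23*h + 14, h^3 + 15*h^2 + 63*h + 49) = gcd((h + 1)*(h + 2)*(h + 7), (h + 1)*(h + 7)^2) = h^2 + 8*h + 7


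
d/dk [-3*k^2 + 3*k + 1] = 3 - 6*k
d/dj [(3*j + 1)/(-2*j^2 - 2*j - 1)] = (6*j^2 + 4*j - 1)/(4*j^4 + 8*j^3 + 8*j^2 + 4*j + 1)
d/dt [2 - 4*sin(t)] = -4*cos(t)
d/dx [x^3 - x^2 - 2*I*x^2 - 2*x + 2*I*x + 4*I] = 3*x^2 - 2*x - 4*I*x - 2 + 2*I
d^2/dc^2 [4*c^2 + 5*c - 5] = 8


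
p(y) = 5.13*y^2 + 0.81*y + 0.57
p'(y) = 10.26*y + 0.81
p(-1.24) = 7.45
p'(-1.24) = -11.91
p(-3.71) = 68.17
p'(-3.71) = -37.25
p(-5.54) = 153.53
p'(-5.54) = -56.03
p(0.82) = 4.68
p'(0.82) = 9.22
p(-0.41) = 1.10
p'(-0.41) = -3.40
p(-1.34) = 8.70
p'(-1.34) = -12.94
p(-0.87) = 3.75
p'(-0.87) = -8.12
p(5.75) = 174.84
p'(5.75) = 59.80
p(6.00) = 190.11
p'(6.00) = 62.37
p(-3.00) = 44.31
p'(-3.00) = -29.97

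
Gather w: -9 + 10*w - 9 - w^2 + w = -w^2 + 11*w - 18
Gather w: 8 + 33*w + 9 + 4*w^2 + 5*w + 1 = 4*w^2 + 38*w + 18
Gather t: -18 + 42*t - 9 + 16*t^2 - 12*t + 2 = 16*t^2 + 30*t - 25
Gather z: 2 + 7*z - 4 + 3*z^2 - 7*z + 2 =3*z^2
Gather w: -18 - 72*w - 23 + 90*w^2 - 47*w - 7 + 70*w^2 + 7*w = 160*w^2 - 112*w - 48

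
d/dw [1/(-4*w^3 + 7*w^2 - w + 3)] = (12*w^2 - 14*w + 1)/(4*w^3 - 7*w^2 + w - 3)^2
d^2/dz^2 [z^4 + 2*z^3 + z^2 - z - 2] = 12*z^2 + 12*z + 2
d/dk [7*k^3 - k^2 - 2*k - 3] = 21*k^2 - 2*k - 2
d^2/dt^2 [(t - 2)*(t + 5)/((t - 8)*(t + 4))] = 2*(7*t^3 + 66*t^2 + 408*t + 160)/(t^6 - 12*t^5 - 48*t^4 + 704*t^3 + 1536*t^2 - 12288*t - 32768)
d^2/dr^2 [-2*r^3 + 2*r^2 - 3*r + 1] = 4 - 12*r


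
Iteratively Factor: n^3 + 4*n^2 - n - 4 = (n + 4)*(n^2 - 1) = (n + 1)*(n + 4)*(n - 1)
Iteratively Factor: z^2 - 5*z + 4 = (z - 4)*(z - 1)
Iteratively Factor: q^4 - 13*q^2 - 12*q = (q + 3)*(q^3 - 3*q^2 - 4*q) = (q - 4)*(q + 3)*(q^2 + q) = q*(q - 4)*(q + 3)*(q + 1)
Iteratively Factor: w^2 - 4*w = (w - 4)*(w)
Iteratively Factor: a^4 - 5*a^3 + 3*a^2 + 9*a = (a - 3)*(a^3 - 2*a^2 - 3*a) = (a - 3)^2*(a^2 + a) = a*(a - 3)^2*(a + 1)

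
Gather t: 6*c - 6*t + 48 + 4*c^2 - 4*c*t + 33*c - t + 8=4*c^2 + 39*c + t*(-4*c - 7) + 56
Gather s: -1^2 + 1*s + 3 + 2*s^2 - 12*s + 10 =2*s^2 - 11*s + 12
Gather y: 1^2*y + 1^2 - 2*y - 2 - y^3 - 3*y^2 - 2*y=-y^3 - 3*y^2 - 3*y - 1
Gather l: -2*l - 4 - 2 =-2*l - 6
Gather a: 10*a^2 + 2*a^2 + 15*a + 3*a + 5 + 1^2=12*a^2 + 18*a + 6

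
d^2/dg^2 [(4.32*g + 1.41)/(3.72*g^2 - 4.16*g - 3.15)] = ((25.452 - 96.4224*g)*(-3.72*g^2 + 4.16*g + 3.15) - (4.32*g + 1.41)*(7.44*g - 4.16)*(14.88*g - 8.32))/(-3.72*g^2 + 4.16*g + 3.15)^3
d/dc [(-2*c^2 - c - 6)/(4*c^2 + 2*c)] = 3*(4*c + 1)/(c^2*(4*c^2 + 4*c + 1))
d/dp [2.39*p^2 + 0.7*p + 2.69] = 4.78*p + 0.7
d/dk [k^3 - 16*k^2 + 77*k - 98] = 3*k^2 - 32*k + 77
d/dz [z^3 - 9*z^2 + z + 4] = 3*z^2 - 18*z + 1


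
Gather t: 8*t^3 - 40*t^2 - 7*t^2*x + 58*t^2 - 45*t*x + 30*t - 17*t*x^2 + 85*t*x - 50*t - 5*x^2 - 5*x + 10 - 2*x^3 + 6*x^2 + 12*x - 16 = 8*t^3 + t^2*(18 - 7*x) + t*(-17*x^2 + 40*x - 20) - 2*x^3 + x^2 + 7*x - 6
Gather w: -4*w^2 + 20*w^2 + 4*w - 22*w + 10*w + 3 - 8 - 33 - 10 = 16*w^2 - 8*w - 48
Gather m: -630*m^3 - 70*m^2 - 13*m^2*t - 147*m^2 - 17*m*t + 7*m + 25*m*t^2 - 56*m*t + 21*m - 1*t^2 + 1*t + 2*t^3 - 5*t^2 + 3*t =-630*m^3 + m^2*(-13*t - 217) + m*(25*t^2 - 73*t + 28) + 2*t^3 - 6*t^2 + 4*t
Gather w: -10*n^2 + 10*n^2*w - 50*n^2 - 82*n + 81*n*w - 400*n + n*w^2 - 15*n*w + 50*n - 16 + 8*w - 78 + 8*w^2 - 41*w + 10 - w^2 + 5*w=-60*n^2 - 432*n + w^2*(n + 7) + w*(10*n^2 + 66*n - 28) - 84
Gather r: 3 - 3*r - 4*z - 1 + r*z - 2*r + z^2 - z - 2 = r*(z - 5) + z^2 - 5*z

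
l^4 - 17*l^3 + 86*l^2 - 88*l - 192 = (l - 8)*(l - 6)*(l - 4)*(l + 1)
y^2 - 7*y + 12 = (y - 4)*(y - 3)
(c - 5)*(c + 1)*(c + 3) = c^3 - c^2 - 17*c - 15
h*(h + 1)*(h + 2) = h^3 + 3*h^2 + 2*h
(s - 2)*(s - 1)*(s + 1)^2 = s^4 - s^3 - 3*s^2 + s + 2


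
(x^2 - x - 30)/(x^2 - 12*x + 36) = (x + 5)/(x - 6)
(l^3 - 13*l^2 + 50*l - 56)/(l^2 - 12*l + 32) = (l^2 - 9*l + 14)/(l - 8)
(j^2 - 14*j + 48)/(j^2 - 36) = (j - 8)/(j + 6)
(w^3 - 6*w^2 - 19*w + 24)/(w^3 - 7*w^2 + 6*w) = (w^2 - 5*w - 24)/(w*(w - 6))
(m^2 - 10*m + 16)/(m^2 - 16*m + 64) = (m - 2)/(m - 8)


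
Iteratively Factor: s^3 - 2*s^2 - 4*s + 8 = (s - 2)*(s^2 - 4) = (s - 2)^2*(s + 2)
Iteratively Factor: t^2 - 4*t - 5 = (t + 1)*(t - 5)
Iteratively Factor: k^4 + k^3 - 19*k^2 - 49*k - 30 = (k + 2)*(k^3 - k^2 - 17*k - 15) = (k - 5)*(k + 2)*(k^2 + 4*k + 3) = (k - 5)*(k + 1)*(k + 2)*(k + 3)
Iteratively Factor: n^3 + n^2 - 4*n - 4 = (n + 2)*(n^2 - n - 2) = (n + 1)*(n + 2)*(n - 2)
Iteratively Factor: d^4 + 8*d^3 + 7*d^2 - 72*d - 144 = (d - 3)*(d^3 + 11*d^2 + 40*d + 48) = (d - 3)*(d + 4)*(d^2 + 7*d + 12) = (d - 3)*(d + 4)^2*(d + 3)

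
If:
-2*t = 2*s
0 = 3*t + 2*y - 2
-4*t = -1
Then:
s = -1/4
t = 1/4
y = 5/8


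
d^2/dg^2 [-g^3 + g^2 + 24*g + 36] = 2 - 6*g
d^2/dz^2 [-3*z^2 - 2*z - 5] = -6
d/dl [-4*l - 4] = -4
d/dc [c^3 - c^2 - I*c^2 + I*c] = 3*c^2 - 2*c - 2*I*c + I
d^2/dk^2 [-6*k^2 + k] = -12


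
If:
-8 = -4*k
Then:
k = 2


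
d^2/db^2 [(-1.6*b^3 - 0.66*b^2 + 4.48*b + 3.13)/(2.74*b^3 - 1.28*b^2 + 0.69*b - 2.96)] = (2.8421709430404e-14*b^7 - 21.133072*b^6 + 219.954048*b^5 + 39.4790159999999*b^4 - 243.405568*b^3 + 536.900412*b^2 - 50.227488*b - 14.00291)/(20.570824*b^9 - 28.829184*b^8 + 29.00838*b^7 - 83.284448*b^6 + 69.592902*b^5 - 49.954272*b^4 + 88.034493*b^3 - 37.872312*b^2 + 18.136512*b - 25.934336)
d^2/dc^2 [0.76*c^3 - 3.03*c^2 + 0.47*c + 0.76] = 4.56*c - 6.06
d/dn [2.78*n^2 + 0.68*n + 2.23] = 5.56*n + 0.68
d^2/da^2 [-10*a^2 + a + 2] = -20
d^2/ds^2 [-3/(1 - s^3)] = 18*s*(2*s^3 + 1)/(s^3 - 1)^3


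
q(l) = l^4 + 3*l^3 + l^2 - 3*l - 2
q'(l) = 4*l^3 + 9*l^2 + 2*l - 3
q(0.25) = -2.64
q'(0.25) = -1.88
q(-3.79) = 66.74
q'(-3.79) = -99.06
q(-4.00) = 90.00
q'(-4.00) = -123.00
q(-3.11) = 20.31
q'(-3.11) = -42.49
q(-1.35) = -0.19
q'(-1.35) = 0.86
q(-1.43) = -0.26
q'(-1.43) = 0.85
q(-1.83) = -0.33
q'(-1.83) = -1.03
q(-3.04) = 17.49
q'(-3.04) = -38.28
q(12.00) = 26026.00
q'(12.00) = 8229.00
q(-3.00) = 16.00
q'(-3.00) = -36.00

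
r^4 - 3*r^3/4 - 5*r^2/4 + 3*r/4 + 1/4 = (r - 1)^2*(r + 1/4)*(r + 1)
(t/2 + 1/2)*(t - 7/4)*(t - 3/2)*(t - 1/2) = t^4/2 - 11*t^3/8 + t^2/4 + 47*t/32 - 21/32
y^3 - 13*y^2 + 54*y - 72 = (y - 6)*(y - 4)*(y - 3)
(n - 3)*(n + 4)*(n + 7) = n^3 + 8*n^2 - 5*n - 84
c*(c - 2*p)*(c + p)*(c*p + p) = c^4*p - c^3*p^2 + c^3*p - 2*c^2*p^3 - c^2*p^2 - 2*c*p^3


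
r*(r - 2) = r^2 - 2*r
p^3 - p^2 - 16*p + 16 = (p - 4)*(p - 1)*(p + 4)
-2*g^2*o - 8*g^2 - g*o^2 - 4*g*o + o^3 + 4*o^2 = (-2*g + o)*(g + o)*(o + 4)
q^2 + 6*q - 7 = (q - 1)*(q + 7)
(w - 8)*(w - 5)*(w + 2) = w^3 - 11*w^2 + 14*w + 80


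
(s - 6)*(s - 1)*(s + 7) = s^3 - 43*s + 42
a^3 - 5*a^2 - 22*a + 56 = (a - 7)*(a - 2)*(a + 4)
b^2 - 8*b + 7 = (b - 7)*(b - 1)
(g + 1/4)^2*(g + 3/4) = g^3 + 5*g^2/4 + 7*g/16 + 3/64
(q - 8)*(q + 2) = q^2 - 6*q - 16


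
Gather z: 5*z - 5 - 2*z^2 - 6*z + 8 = -2*z^2 - z + 3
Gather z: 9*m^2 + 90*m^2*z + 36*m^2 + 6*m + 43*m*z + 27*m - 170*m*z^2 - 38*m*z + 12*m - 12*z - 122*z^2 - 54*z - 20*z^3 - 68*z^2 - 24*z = 45*m^2 + 45*m - 20*z^3 + z^2*(-170*m - 190) + z*(90*m^2 + 5*m - 90)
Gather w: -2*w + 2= 2 - 2*w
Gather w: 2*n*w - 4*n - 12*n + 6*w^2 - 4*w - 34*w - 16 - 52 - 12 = -16*n + 6*w^2 + w*(2*n - 38) - 80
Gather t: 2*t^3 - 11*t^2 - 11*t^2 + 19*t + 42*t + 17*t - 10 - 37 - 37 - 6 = 2*t^3 - 22*t^2 + 78*t - 90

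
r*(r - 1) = r^2 - r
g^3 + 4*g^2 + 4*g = g*(g + 2)^2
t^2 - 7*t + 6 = (t - 6)*(t - 1)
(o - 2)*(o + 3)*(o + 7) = o^3 + 8*o^2 + o - 42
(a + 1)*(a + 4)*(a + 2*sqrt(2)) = a^3 + 2*sqrt(2)*a^2 + 5*a^2 + 4*a + 10*sqrt(2)*a + 8*sqrt(2)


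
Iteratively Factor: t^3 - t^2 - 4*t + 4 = (t + 2)*(t^2 - 3*t + 2) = (t - 2)*(t + 2)*(t - 1)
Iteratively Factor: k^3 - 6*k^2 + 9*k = (k)*(k^2 - 6*k + 9) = k*(k - 3)*(k - 3)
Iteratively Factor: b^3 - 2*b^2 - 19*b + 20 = (b + 4)*(b^2 - 6*b + 5) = (b - 1)*(b + 4)*(b - 5)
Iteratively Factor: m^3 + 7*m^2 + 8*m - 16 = (m - 1)*(m^2 + 8*m + 16) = (m - 1)*(m + 4)*(m + 4)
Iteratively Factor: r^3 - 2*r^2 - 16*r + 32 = (r - 4)*(r^2 + 2*r - 8) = (r - 4)*(r + 4)*(r - 2)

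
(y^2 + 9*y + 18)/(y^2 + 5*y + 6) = (y + 6)/(y + 2)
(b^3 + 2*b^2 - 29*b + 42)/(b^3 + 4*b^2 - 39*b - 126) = (b^2 - 5*b + 6)/(b^2 - 3*b - 18)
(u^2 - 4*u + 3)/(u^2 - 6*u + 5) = (u - 3)/(u - 5)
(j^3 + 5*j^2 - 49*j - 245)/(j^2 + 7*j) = j - 2 - 35/j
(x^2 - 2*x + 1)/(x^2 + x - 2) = (x - 1)/(x + 2)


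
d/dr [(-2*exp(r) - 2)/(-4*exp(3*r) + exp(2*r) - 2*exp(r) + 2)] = 2*(-2*(exp(r) + 1)*(6*exp(2*r) - exp(r) + 1) + 4*exp(3*r) - exp(2*r) + 2*exp(r) - 2)*exp(r)/(4*exp(3*r) - exp(2*r) + 2*exp(r) - 2)^2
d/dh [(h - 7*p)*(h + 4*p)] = 2*h - 3*p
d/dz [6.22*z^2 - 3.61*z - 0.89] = 12.44*z - 3.61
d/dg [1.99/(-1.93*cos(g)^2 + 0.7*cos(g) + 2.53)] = (1.393 - 7.6814*cos(g))*sin(g)/(-1.93*cos(g)^2 + 0.7*cos(g) + 2.53)^2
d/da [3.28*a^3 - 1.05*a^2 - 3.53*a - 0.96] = 9.84*a^2 - 2.1*a - 3.53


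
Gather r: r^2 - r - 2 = r^2 - r - 2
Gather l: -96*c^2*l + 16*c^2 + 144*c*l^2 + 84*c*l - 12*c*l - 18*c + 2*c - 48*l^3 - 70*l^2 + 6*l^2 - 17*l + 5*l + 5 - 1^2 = 16*c^2 - 16*c - 48*l^3 + l^2*(144*c - 64) + l*(-96*c^2 + 72*c - 12) + 4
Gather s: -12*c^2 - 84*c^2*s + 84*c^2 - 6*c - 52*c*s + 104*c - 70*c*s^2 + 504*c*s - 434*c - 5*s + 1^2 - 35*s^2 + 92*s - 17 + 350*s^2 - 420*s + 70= 72*c^2 - 336*c + s^2*(315 - 70*c) + s*(-84*c^2 + 452*c - 333) + 54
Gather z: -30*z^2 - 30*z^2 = -60*z^2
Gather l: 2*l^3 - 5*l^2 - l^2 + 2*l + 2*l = 2*l^3 - 6*l^2 + 4*l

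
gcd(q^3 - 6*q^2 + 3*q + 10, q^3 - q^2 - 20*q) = q - 5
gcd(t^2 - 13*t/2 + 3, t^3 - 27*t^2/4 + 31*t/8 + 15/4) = t - 6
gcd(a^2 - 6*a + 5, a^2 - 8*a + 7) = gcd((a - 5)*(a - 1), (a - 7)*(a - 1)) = a - 1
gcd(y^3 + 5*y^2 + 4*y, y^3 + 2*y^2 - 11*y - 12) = y^2 + 5*y + 4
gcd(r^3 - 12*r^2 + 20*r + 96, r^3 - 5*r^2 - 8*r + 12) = r^2 - 4*r - 12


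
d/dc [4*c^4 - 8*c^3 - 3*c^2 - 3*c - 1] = 16*c^3 - 24*c^2 - 6*c - 3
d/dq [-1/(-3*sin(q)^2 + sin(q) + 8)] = (1 - 6*sin(q))*cos(q)/(-3*sin(q)^2 + sin(q) + 8)^2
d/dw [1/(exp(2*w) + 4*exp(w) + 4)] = 2*(-exp(w) - 2)*exp(w)/(exp(2*w) + 4*exp(w) + 4)^2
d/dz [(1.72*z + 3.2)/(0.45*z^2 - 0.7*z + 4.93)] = (-0.774*z^2 - 2.88*z + 10.7196)/(0.2025*z^4 - 0.63*z^3 + 4.927*z^2 - 6.902*z + 24.3049)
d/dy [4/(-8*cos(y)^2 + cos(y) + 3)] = 4*(1 - 16*cos(y))*sin(y)/(-8*cos(y)^2 + cos(y) + 3)^2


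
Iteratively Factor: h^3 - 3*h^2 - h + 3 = (h - 3)*(h^2 - 1) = (h - 3)*(h + 1)*(h - 1)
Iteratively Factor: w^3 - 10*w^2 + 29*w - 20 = (w - 5)*(w^2 - 5*w + 4) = (w - 5)*(w - 1)*(w - 4)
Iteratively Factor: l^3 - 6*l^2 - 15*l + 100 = (l - 5)*(l^2 - l - 20) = (l - 5)^2*(l + 4)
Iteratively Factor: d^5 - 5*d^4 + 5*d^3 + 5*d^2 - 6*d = (d)*(d^4 - 5*d^3 + 5*d^2 + 5*d - 6) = d*(d - 2)*(d^3 - 3*d^2 - d + 3) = d*(d - 2)*(d + 1)*(d^2 - 4*d + 3) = d*(d - 3)*(d - 2)*(d + 1)*(d - 1)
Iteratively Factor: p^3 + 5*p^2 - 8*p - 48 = (p - 3)*(p^2 + 8*p + 16) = (p - 3)*(p + 4)*(p + 4)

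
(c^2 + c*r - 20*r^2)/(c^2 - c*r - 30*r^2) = (-c + 4*r)/(-c + 6*r)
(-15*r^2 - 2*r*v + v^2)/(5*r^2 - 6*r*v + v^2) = (-3*r - v)/(r - v)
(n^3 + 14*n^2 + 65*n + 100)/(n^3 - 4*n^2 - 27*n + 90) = (n^2 + 9*n + 20)/(n^2 - 9*n + 18)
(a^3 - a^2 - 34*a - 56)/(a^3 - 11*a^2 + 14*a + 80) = (a^2 - 3*a - 28)/(a^2 - 13*a + 40)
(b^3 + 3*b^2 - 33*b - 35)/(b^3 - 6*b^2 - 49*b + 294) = (b^2 - 4*b - 5)/(b^2 - 13*b + 42)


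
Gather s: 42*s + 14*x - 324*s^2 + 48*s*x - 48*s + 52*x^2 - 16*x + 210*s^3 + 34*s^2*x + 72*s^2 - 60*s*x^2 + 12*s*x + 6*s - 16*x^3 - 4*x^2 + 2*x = 210*s^3 + s^2*(34*x - 252) + s*(-60*x^2 + 60*x) - 16*x^3 + 48*x^2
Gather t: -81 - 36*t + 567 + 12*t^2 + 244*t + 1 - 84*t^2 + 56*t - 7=-72*t^2 + 264*t + 480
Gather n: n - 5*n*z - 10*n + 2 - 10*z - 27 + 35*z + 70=n*(-5*z - 9) + 25*z + 45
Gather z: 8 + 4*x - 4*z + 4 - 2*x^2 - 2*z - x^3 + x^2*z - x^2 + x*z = -x^3 - 3*x^2 + 4*x + z*(x^2 + x - 6) + 12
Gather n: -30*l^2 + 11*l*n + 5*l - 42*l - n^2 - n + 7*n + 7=-30*l^2 - 37*l - n^2 + n*(11*l + 6) + 7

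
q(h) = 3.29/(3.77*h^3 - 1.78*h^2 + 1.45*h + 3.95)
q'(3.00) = -0.03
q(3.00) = 0.03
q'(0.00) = -0.31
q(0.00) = 0.83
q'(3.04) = -0.03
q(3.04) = 0.03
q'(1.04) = -0.54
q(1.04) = 0.42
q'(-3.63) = -0.01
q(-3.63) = -0.02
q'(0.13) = -0.23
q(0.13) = 0.80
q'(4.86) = -0.01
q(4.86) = 0.01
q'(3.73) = -0.01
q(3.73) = 0.02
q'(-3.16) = -0.02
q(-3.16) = -0.02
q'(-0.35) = -1.43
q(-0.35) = 1.07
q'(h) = 3.29*(-11.31*h^2 + 3.56*h - 1.45)/(3.77*h^3 - 1.78*h^2 + 1.45*h + 3.95)^2 = (-37.2099*h^2 + 11.7124*h - 4.7705)/(3.77*h^3 - 1.78*h^2 + 1.45*h + 3.95)^2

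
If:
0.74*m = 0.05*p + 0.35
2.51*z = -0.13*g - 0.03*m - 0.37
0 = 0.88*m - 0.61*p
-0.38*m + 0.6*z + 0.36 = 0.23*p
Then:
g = -3.39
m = 0.52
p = 0.76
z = 0.02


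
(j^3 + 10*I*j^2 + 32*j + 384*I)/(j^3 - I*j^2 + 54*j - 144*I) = (j + 8*I)/(j - 3*I)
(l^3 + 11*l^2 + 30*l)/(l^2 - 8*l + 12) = l*(l^2 + 11*l + 30)/(l^2 - 8*l + 12)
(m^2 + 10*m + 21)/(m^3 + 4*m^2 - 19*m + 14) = (m + 3)/(m^2 - 3*m + 2)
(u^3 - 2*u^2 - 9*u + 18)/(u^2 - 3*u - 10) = (-u^3 + 2*u^2 + 9*u - 18)/(-u^2 + 3*u + 10)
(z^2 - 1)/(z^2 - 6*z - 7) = (z - 1)/(z - 7)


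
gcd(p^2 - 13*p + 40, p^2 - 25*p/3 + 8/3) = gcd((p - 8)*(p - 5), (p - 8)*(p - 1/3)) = p - 8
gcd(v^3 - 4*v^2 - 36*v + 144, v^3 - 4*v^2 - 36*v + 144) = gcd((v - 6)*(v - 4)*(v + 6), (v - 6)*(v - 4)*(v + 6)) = v^3 - 4*v^2 - 36*v + 144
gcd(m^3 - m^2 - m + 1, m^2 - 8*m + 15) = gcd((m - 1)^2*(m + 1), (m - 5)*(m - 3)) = 1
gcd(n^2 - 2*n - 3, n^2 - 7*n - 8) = n + 1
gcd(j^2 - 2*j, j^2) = j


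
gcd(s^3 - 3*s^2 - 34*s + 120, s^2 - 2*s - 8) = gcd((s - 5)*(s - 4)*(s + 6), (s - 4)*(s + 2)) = s - 4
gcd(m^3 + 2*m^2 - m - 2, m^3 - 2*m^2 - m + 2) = m^2 - 1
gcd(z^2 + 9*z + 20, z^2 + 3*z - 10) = z + 5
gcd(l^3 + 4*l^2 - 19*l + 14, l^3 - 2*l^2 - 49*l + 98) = l^2 + 5*l - 14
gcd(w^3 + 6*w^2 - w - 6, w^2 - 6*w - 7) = w + 1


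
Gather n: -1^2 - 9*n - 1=-9*n - 2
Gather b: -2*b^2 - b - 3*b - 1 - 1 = -2*b^2 - 4*b - 2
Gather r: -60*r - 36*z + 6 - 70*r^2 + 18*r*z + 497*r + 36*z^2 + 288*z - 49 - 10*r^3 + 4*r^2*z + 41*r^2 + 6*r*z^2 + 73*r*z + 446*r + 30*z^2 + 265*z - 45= -10*r^3 + r^2*(4*z - 29) + r*(6*z^2 + 91*z + 883) + 66*z^2 + 517*z - 88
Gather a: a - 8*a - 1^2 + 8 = 7 - 7*a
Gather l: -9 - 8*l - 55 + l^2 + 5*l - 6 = l^2 - 3*l - 70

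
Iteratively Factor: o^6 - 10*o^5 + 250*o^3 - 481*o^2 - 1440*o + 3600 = (o - 4)*(o^5 - 6*o^4 - 24*o^3 + 154*o^2 + 135*o - 900) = (o - 4)*(o + 3)*(o^4 - 9*o^3 + 3*o^2 + 145*o - 300) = (o - 4)*(o + 3)*(o + 4)*(o^3 - 13*o^2 + 55*o - 75) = (o - 5)*(o - 4)*(o + 3)*(o + 4)*(o^2 - 8*o + 15) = (o - 5)*(o - 4)*(o - 3)*(o + 3)*(o + 4)*(o - 5)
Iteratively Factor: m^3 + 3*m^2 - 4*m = (m)*(m^2 + 3*m - 4) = m*(m + 4)*(m - 1)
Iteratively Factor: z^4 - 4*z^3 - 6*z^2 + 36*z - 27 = (z + 3)*(z^3 - 7*z^2 + 15*z - 9) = (z - 1)*(z + 3)*(z^2 - 6*z + 9) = (z - 3)*(z - 1)*(z + 3)*(z - 3)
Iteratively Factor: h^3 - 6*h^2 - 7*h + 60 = (h - 4)*(h^2 - 2*h - 15) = (h - 5)*(h - 4)*(h + 3)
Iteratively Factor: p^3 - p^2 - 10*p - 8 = (p + 1)*(p^2 - 2*p - 8) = (p - 4)*(p + 1)*(p + 2)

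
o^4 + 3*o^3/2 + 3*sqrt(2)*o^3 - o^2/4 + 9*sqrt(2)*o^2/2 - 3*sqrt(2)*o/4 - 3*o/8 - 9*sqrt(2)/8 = (o - 1/2)*(o + 1/2)*(o + 3/2)*(o + 3*sqrt(2))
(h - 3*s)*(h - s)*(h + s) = h^3 - 3*h^2*s - h*s^2 + 3*s^3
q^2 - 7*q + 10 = (q - 5)*(q - 2)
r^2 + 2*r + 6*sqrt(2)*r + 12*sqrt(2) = (r + 2)*(r + 6*sqrt(2))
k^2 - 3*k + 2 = (k - 2)*(k - 1)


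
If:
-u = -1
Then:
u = 1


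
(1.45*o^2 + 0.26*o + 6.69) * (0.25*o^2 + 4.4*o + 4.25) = 0.3625*o^4 + 6.445*o^3 + 8.979*o^2 + 30.541*o + 28.4325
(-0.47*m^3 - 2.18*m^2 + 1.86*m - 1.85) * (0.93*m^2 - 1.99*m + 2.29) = -0.4371*m^5 - 1.0921*m^4 + 4.9917*m^3 - 10.4141*m^2 + 7.9409*m - 4.2365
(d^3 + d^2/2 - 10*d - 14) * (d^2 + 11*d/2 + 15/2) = d^5 + 6*d^4 + d^3/4 - 261*d^2/4 - 152*d - 105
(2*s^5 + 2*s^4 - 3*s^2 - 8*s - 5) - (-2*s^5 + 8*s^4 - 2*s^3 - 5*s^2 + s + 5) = 4*s^5 - 6*s^4 + 2*s^3 + 2*s^2 - 9*s - 10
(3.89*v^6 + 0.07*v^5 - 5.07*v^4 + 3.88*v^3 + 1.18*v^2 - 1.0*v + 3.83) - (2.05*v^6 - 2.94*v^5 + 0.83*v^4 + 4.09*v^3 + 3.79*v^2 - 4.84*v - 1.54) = 1.84*v^6 + 3.01*v^5 - 5.9*v^4 - 0.21*v^3 - 2.61*v^2 + 3.84*v + 5.37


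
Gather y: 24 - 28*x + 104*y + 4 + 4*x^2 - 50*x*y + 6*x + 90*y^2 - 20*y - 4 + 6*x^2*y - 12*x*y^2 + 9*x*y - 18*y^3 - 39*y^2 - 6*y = 4*x^2 - 22*x - 18*y^3 + y^2*(51 - 12*x) + y*(6*x^2 - 41*x + 78) + 24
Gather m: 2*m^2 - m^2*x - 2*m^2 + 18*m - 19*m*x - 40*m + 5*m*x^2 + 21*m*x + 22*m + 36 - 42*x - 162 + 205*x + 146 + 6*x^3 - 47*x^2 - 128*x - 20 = -m^2*x + m*(5*x^2 + 2*x) + 6*x^3 - 47*x^2 + 35*x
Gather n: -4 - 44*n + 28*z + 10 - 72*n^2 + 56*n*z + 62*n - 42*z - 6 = -72*n^2 + n*(56*z + 18) - 14*z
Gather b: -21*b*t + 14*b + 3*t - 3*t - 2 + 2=b*(14 - 21*t)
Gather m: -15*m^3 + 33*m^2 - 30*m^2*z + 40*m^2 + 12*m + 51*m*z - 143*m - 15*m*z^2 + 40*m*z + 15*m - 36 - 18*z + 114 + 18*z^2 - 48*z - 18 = -15*m^3 + m^2*(73 - 30*z) + m*(-15*z^2 + 91*z - 116) + 18*z^2 - 66*z + 60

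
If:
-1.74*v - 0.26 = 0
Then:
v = -0.15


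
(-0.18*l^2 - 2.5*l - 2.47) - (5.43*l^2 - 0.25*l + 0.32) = -5.61*l^2 - 2.25*l - 2.79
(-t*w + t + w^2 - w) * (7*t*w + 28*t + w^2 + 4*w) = -7*t^2*w^2 - 21*t^2*w + 28*t^2 + 6*t*w^3 + 18*t*w^2 - 24*t*w + w^4 + 3*w^3 - 4*w^2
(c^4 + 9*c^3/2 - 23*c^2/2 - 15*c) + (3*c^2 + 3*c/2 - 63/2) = c^4 + 9*c^3/2 - 17*c^2/2 - 27*c/2 - 63/2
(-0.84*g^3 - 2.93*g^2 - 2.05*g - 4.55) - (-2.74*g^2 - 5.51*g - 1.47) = -0.84*g^3 - 0.19*g^2 + 3.46*g - 3.08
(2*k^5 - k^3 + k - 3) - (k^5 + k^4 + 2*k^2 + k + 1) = k^5 - k^4 - k^3 - 2*k^2 - 4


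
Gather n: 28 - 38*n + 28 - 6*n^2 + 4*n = -6*n^2 - 34*n + 56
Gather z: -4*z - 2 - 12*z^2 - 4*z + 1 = -12*z^2 - 8*z - 1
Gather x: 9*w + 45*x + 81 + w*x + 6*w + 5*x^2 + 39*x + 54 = 15*w + 5*x^2 + x*(w + 84) + 135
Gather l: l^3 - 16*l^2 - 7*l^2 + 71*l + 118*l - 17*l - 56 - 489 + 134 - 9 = l^3 - 23*l^2 + 172*l - 420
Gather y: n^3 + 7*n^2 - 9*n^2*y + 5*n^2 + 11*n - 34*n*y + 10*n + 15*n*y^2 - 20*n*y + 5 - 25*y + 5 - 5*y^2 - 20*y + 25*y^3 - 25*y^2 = n^3 + 12*n^2 + 21*n + 25*y^3 + y^2*(15*n - 30) + y*(-9*n^2 - 54*n - 45) + 10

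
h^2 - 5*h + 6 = (h - 3)*(h - 2)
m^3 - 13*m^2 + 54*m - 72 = (m - 6)*(m - 4)*(m - 3)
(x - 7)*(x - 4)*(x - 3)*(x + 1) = x^4 - 13*x^3 + 47*x^2 - 23*x - 84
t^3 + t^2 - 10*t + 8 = (t - 2)*(t - 1)*(t + 4)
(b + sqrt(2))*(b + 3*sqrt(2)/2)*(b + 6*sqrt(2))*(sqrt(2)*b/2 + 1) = sqrt(2)*b^4/2 + 19*b^3/2 + 25*sqrt(2)*b^2 + 51*b + 18*sqrt(2)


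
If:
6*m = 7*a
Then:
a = 6*m/7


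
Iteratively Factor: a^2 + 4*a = (a)*(a + 4)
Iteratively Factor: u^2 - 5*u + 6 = (u - 3)*(u - 2)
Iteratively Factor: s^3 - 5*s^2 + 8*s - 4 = (s - 1)*(s^2 - 4*s + 4) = (s - 2)*(s - 1)*(s - 2)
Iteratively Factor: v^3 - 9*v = (v)*(v^2 - 9) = v*(v + 3)*(v - 3)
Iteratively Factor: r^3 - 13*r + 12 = (r + 4)*(r^2 - 4*r + 3) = (r - 1)*(r + 4)*(r - 3)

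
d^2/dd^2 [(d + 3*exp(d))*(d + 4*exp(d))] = 7*d*exp(d) + 48*exp(2*d) + 14*exp(d) + 2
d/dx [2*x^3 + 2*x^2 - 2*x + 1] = 6*x^2 + 4*x - 2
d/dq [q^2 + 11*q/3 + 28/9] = 2*q + 11/3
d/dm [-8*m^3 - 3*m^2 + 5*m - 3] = -24*m^2 - 6*m + 5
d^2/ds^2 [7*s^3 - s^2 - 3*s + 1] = 42*s - 2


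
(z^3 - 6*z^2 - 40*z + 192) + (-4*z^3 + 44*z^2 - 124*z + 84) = -3*z^3 + 38*z^2 - 164*z + 276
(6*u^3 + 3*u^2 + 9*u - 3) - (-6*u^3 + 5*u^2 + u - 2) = 12*u^3 - 2*u^2 + 8*u - 1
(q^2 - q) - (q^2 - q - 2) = 2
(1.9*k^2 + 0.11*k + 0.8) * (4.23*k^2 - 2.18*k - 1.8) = 8.037*k^4 - 3.6767*k^3 - 0.2758*k^2 - 1.942*k - 1.44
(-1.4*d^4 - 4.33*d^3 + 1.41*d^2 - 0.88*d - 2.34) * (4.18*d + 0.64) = -5.852*d^5 - 18.9954*d^4 + 3.1226*d^3 - 2.776*d^2 - 10.3444*d - 1.4976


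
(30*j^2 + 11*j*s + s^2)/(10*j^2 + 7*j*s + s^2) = (6*j + s)/(2*j + s)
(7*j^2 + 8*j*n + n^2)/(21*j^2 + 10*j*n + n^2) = (j + n)/(3*j + n)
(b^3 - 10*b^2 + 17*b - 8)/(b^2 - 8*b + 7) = (b^2 - 9*b + 8)/(b - 7)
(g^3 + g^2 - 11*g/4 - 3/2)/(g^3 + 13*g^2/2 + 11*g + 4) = (g - 3/2)/(g + 4)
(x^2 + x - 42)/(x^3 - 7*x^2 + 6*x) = (x + 7)/(x*(x - 1))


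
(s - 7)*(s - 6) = s^2 - 13*s + 42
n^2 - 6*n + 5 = (n - 5)*(n - 1)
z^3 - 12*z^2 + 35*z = z*(z - 7)*(z - 5)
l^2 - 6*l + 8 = (l - 4)*(l - 2)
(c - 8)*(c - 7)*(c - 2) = c^3 - 17*c^2 + 86*c - 112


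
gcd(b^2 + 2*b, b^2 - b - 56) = 1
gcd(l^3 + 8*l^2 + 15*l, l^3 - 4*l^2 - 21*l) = l^2 + 3*l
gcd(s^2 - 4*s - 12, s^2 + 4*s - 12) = 1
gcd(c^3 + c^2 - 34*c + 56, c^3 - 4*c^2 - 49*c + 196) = c^2 + 3*c - 28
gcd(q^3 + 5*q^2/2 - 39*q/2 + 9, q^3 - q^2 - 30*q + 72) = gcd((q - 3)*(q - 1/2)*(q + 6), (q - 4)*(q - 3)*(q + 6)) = q^2 + 3*q - 18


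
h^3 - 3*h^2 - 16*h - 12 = (h - 6)*(h + 1)*(h + 2)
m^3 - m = m*(m - 1)*(m + 1)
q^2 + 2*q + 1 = (q + 1)^2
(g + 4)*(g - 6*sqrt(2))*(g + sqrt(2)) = g^3 - 5*sqrt(2)*g^2 + 4*g^2 - 20*sqrt(2)*g - 12*g - 48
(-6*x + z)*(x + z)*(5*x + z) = -30*x^3 - 31*x^2*z + z^3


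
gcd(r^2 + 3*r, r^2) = r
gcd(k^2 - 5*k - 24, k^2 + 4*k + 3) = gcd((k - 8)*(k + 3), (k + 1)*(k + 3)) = k + 3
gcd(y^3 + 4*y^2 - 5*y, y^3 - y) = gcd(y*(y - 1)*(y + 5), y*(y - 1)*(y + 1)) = y^2 - y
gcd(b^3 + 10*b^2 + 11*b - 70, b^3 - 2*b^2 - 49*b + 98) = b^2 + 5*b - 14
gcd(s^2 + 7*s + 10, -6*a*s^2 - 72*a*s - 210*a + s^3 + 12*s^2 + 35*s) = s + 5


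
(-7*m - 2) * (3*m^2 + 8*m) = -21*m^3 - 62*m^2 - 16*m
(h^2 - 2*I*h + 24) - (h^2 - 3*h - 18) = 3*h - 2*I*h + 42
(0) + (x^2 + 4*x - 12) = x^2 + 4*x - 12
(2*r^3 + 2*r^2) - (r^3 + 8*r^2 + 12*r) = r^3 - 6*r^2 - 12*r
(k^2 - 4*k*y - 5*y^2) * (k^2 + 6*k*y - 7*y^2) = k^4 + 2*k^3*y - 36*k^2*y^2 - 2*k*y^3 + 35*y^4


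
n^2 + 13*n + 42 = (n + 6)*(n + 7)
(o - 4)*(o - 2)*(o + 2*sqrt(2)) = o^3 - 6*o^2 + 2*sqrt(2)*o^2 - 12*sqrt(2)*o + 8*o + 16*sqrt(2)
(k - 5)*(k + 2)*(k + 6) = k^3 + 3*k^2 - 28*k - 60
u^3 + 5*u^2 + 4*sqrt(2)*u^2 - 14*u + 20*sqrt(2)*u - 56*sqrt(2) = (u - 2)*(u + 7)*(u + 4*sqrt(2))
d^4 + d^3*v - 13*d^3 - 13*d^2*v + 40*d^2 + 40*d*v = d*(d - 8)*(d - 5)*(d + v)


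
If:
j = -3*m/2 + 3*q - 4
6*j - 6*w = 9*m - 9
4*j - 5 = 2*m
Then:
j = 21/8 - w/2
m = 11/4 - w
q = 43/12 - 2*w/3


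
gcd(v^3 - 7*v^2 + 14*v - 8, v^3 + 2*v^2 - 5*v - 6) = v - 2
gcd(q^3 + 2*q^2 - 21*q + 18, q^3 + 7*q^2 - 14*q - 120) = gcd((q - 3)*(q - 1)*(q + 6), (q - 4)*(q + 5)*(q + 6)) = q + 6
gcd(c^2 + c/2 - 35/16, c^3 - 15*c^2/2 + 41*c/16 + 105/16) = c - 5/4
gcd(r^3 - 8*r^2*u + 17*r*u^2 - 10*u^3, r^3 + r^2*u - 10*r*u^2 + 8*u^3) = r^2 - 3*r*u + 2*u^2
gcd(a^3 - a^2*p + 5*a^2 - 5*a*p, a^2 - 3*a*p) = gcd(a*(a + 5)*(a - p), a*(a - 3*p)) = a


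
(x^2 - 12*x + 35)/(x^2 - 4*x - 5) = (x - 7)/(x + 1)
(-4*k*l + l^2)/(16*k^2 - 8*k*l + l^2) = -l/(4*k - l)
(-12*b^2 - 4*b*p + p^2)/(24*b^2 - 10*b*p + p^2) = (2*b + p)/(-4*b + p)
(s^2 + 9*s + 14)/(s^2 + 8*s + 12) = (s + 7)/(s + 6)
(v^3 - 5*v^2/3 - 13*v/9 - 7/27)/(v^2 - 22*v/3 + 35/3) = (9*v^2 + 6*v + 1)/(9*(v - 5))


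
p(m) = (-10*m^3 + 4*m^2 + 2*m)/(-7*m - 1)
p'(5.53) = 15.02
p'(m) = (-30*m^2 + 8*m + 2)/(-7*m - 1) + 7*(-10*m^3 + 4*m^2 + 2*m)/(-7*m - 1)^2 = 2*(70*m^3 + m^2 - 4*m - 1)/(49*m^2 + 14*m + 1)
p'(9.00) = 24.94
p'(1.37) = 3.13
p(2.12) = 4.61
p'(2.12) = 5.28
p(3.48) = 14.43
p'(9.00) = 24.94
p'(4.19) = 11.19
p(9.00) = 108.56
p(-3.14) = 16.34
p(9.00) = 108.56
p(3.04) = 10.68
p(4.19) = 21.66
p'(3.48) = 9.17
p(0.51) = -0.16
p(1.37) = 1.46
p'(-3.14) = -9.75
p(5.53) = 39.23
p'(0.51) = 0.62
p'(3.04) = 7.91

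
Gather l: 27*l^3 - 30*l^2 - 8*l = 27*l^3 - 30*l^2 - 8*l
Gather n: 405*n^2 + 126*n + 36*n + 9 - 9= 405*n^2 + 162*n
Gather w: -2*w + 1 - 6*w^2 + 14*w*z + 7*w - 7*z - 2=-6*w^2 + w*(14*z + 5) - 7*z - 1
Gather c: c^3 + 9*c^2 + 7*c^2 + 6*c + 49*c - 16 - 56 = c^3 + 16*c^2 + 55*c - 72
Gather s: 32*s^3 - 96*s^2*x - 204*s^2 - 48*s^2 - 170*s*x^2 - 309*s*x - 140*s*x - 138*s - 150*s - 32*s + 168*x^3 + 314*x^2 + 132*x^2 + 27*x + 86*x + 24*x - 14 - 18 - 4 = 32*s^3 + s^2*(-96*x - 252) + s*(-170*x^2 - 449*x - 320) + 168*x^3 + 446*x^2 + 137*x - 36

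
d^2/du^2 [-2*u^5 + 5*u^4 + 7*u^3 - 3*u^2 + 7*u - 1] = -40*u^3 + 60*u^2 + 42*u - 6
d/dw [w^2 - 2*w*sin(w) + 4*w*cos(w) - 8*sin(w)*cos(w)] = -4*w*sin(w) - 2*w*cos(w) + 2*w - 2*sin(w) + 4*cos(w) - 8*cos(2*w)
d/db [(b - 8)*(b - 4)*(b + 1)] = 3*b^2 - 22*b + 20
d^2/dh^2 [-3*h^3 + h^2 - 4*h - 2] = 2 - 18*h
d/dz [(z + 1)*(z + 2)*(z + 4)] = 3*z^2 + 14*z + 14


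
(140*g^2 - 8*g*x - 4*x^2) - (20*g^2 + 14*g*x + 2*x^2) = 120*g^2 - 22*g*x - 6*x^2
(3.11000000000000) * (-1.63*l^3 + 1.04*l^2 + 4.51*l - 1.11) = -5.0693*l^3 + 3.2344*l^2 + 14.0261*l - 3.4521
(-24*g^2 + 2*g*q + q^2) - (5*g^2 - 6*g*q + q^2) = -29*g^2 + 8*g*q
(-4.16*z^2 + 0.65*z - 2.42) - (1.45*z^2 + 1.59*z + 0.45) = -5.61*z^2 - 0.94*z - 2.87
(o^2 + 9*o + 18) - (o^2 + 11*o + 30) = -2*o - 12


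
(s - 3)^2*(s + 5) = s^3 - s^2 - 21*s + 45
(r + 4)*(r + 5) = r^2 + 9*r + 20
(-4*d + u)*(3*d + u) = -12*d^2 - d*u + u^2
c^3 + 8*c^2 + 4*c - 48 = (c - 2)*(c + 4)*(c + 6)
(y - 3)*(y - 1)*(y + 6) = y^3 + 2*y^2 - 21*y + 18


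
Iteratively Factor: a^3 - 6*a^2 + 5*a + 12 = (a - 3)*(a^2 - 3*a - 4) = (a - 4)*(a - 3)*(a + 1)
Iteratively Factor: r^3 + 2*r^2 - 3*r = (r + 3)*(r^2 - r) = (r - 1)*(r + 3)*(r)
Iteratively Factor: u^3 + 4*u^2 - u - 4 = (u + 1)*(u^2 + 3*u - 4) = (u - 1)*(u + 1)*(u + 4)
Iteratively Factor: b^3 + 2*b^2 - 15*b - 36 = (b - 4)*(b^2 + 6*b + 9) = (b - 4)*(b + 3)*(b + 3)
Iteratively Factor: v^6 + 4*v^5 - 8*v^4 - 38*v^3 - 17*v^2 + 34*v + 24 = (v - 1)*(v^5 + 5*v^4 - 3*v^3 - 41*v^2 - 58*v - 24) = (v - 1)*(v + 1)*(v^4 + 4*v^3 - 7*v^2 - 34*v - 24) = (v - 1)*(v + 1)*(v + 2)*(v^3 + 2*v^2 - 11*v - 12) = (v - 1)*(v + 1)^2*(v + 2)*(v^2 + v - 12) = (v - 1)*(v + 1)^2*(v + 2)*(v + 4)*(v - 3)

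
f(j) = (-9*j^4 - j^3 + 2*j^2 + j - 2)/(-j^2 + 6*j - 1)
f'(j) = (2*j - 6)*(-9*j^4 - j^3 + 2*j^2 + j - 2)/(-j^2 + 6*j - 1)^2 + (-36*j^3 - 3*j^2 + 4*j + 1)/(-j^2 + 6*j - 1) = (18*j^5 - 161*j^4 + 24*j^3 + 16*j^2 - 8*j + 11)/(j^4 - 12*j^3 + 38*j^2 - 12*j + 1)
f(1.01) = -2.31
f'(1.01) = -6.41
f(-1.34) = 2.43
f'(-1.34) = -5.15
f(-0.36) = 0.67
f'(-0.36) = 1.11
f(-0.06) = 1.51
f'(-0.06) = 6.20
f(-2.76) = 19.49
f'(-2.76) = -19.84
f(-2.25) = 10.91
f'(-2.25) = -13.92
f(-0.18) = 1.00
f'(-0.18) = 2.83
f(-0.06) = 1.51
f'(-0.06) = 6.20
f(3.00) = -92.12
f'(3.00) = -123.25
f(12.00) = 2576.08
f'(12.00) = 222.21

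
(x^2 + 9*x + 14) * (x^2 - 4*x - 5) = x^4 + 5*x^3 - 27*x^2 - 101*x - 70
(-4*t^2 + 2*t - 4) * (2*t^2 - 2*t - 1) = -8*t^4 + 12*t^3 - 8*t^2 + 6*t + 4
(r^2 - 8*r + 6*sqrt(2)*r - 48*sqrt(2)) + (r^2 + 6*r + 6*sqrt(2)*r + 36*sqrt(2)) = 2*r^2 - 2*r + 12*sqrt(2)*r - 12*sqrt(2)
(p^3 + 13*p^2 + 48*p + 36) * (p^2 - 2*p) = p^5 + 11*p^4 + 22*p^3 - 60*p^2 - 72*p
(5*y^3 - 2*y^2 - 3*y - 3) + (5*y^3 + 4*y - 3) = 10*y^3 - 2*y^2 + y - 6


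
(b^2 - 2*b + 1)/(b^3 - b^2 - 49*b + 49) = (b - 1)/(b^2 - 49)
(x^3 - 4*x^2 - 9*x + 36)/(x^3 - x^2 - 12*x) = (x - 3)/x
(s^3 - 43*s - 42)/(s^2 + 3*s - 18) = (s^2 - 6*s - 7)/(s - 3)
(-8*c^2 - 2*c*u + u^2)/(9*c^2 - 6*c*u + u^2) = (-8*c^2 - 2*c*u + u^2)/(9*c^2 - 6*c*u + u^2)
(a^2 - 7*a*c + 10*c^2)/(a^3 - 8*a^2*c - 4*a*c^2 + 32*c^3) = (a - 5*c)/(a^2 - 6*a*c - 16*c^2)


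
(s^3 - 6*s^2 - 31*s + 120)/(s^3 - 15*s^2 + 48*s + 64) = (s^2 + 2*s - 15)/(s^2 - 7*s - 8)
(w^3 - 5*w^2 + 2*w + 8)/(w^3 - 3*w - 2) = (w - 4)/(w + 1)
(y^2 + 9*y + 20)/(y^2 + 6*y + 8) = (y + 5)/(y + 2)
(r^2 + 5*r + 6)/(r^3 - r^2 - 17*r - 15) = (r + 2)/(r^2 - 4*r - 5)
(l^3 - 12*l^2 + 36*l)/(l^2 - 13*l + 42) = l*(l - 6)/(l - 7)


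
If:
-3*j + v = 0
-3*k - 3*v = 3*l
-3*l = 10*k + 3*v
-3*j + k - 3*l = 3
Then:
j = 1/2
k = 0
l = -3/2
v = 3/2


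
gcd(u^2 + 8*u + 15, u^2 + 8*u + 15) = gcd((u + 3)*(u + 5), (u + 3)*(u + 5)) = u^2 + 8*u + 15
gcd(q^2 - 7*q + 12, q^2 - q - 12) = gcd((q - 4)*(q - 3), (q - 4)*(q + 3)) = q - 4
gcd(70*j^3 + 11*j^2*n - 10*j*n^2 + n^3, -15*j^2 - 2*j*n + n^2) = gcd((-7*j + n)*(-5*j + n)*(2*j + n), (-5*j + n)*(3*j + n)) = 5*j - n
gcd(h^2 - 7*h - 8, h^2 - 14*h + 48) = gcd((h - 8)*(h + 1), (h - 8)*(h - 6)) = h - 8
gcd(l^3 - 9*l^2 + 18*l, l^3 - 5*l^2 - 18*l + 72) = l^2 - 9*l + 18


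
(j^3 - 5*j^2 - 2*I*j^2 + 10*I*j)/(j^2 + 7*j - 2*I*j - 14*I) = j*(j - 5)/(j + 7)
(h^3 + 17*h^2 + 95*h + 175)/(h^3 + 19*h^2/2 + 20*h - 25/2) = 2*(h + 7)/(2*h - 1)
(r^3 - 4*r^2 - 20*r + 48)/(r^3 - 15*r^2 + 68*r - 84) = (r + 4)/(r - 7)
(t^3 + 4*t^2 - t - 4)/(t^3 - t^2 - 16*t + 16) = (t + 1)/(t - 4)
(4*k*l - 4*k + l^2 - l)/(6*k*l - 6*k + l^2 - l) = (4*k + l)/(6*k + l)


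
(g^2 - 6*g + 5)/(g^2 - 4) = (g^2 - 6*g + 5)/(g^2 - 4)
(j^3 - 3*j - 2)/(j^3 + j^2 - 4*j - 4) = (j + 1)/(j + 2)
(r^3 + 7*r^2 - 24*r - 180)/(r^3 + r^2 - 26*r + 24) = (r^2 + r - 30)/(r^2 - 5*r + 4)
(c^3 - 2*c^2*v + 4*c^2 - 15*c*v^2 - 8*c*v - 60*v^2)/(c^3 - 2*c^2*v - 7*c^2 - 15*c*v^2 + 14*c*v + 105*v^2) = (c + 4)/(c - 7)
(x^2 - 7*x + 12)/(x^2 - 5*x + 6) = (x - 4)/(x - 2)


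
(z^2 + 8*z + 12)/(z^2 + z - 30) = (z + 2)/(z - 5)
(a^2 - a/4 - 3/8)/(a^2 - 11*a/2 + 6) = (8*a^2 - 2*a - 3)/(4*(2*a^2 - 11*a + 12))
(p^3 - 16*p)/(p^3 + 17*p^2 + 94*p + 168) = p*(p - 4)/(p^2 + 13*p + 42)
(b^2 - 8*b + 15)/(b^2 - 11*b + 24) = (b - 5)/(b - 8)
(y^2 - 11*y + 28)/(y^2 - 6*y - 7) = (y - 4)/(y + 1)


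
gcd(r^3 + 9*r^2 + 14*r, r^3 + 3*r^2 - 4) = r + 2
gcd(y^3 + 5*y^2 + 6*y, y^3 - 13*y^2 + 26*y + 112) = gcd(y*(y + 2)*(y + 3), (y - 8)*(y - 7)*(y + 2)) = y + 2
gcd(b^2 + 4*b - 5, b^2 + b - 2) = b - 1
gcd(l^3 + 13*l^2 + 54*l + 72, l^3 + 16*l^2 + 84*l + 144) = l^2 + 10*l + 24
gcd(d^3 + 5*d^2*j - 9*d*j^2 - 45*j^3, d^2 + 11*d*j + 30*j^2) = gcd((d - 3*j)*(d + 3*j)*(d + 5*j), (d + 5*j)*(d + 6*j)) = d + 5*j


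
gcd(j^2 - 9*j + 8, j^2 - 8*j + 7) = j - 1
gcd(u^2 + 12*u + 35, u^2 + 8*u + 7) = u + 7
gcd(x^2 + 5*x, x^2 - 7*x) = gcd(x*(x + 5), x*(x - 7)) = x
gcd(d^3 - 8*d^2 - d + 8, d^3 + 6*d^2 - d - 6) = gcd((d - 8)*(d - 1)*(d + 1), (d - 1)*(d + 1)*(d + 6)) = d^2 - 1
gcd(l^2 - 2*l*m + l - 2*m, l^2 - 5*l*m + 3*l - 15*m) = 1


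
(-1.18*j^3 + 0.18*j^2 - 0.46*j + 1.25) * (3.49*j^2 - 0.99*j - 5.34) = -4.1182*j^5 + 1.7964*j^4 + 4.5176*j^3 + 3.8567*j^2 + 1.2189*j - 6.675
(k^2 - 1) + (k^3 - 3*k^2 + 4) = k^3 - 2*k^2 + 3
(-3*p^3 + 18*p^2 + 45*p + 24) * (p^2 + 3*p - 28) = -3*p^5 + 9*p^4 + 183*p^3 - 345*p^2 - 1188*p - 672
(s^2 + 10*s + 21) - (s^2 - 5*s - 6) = 15*s + 27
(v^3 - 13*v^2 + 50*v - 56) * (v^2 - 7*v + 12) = v^5 - 20*v^4 + 153*v^3 - 562*v^2 + 992*v - 672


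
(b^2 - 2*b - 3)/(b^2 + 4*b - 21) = (b + 1)/(b + 7)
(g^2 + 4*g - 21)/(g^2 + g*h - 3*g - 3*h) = (g + 7)/(g + h)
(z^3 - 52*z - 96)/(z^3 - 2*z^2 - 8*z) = (z^2 - 2*z - 48)/(z*(z - 4))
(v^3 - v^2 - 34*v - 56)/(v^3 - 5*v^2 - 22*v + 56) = (v + 2)/(v - 2)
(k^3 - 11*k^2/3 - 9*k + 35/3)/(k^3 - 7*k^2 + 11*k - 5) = (k + 7/3)/(k - 1)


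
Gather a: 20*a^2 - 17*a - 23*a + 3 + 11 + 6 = 20*a^2 - 40*a + 20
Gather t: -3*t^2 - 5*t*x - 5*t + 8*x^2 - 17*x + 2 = -3*t^2 + t*(-5*x - 5) + 8*x^2 - 17*x + 2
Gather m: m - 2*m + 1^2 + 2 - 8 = -m - 5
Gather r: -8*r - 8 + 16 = 8 - 8*r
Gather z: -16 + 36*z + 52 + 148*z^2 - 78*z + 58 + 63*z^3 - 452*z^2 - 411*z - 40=63*z^3 - 304*z^2 - 453*z + 54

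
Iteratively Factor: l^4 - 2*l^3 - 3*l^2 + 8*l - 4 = (l - 1)*(l^3 - l^2 - 4*l + 4) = (l - 2)*(l - 1)*(l^2 + l - 2) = (l - 2)*(l - 1)*(l + 2)*(l - 1)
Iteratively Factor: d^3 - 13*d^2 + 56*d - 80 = (d - 4)*(d^2 - 9*d + 20) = (d - 4)^2*(d - 5)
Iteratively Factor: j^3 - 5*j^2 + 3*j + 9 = (j - 3)*(j^2 - 2*j - 3) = (j - 3)*(j + 1)*(j - 3)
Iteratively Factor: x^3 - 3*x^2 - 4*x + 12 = (x - 3)*(x^2 - 4) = (x - 3)*(x + 2)*(x - 2)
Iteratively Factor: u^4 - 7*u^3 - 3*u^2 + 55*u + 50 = (u - 5)*(u^3 - 2*u^2 - 13*u - 10) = (u - 5)*(u + 2)*(u^2 - 4*u - 5) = (u - 5)*(u + 1)*(u + 2)*(u - 5)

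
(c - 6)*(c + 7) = c^2 + c - 42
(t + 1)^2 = t^2 + 2*t + 1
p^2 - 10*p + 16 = (p - 8)*(p - 2)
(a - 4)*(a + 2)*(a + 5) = a^3 + 3*a^2 - 18*a - 40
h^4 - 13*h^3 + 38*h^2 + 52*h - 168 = (h - 7)*(h - 6)*(h - 2)*(h + 2)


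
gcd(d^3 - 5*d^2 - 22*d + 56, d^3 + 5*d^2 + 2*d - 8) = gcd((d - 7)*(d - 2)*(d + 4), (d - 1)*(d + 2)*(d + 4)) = d + 4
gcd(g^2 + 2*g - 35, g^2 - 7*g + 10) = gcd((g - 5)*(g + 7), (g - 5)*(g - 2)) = g - 5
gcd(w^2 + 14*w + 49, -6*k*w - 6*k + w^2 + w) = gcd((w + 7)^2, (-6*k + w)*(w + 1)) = 1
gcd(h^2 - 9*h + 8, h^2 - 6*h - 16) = h - 8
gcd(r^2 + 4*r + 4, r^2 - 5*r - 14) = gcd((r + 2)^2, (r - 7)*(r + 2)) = r + 2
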